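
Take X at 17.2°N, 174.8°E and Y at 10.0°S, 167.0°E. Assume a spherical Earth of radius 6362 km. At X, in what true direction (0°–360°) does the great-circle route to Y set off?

N = sin Δλ·cos φ₂ = -0.1337;  D = cos φ₁ sin φ₂ − sin φ₁ cos φ₂ cos Δλ = -0.4544
initial course = atan2(N, D) = 196.39°

196.4°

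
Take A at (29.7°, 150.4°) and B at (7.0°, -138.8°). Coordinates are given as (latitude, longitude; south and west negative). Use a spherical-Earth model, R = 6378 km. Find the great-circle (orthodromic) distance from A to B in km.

cos σ = sin φ₁ sin φ₂ + cos φ₁ cos φ₂ cos Δλ
      = sin(29.70°)sin(7.00°) + cos(29.70°)cos(7.00°)cos(70.80°) = 0.3439
σ = 69.884° → d = Rσ = 6378·1.21971 = 7779 km

7779 km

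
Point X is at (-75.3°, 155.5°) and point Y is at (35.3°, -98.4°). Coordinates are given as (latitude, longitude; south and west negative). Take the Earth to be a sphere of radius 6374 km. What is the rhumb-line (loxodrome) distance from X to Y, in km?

14907 km

Δψ = ln[tan(π/4+φ₂/2)/tan(π/4+φ₁/2)] = +2.7073;  Δφ = +1.9303 rad,  Δλ = +1.8518 rad
q = Δφ/Δψ = 0.7130
d = R·√(Δφ² + q²Δλ²) = 6374·2.33871 = 14907 km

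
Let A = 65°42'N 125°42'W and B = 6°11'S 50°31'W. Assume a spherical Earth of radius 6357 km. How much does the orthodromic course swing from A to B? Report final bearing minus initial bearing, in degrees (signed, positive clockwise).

Initial bearing θ₁ = atan2(sin Δλ cos φ₂, cos φ₁ sin φ₂ − sin φ₁ cos φ₂ cos Δλ) = 106.02°
Final bearing θ₂ = (initial bearing from the destination back to the start) + 180° = 156.56°
Δθ = θ₂ − θ₁ = +50.5°

+50.5°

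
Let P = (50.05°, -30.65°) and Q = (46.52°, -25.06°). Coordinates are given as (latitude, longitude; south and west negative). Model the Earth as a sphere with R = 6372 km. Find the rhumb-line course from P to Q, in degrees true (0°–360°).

133.5°

Meridional parts: M(φ₁)=+1.0120, M(φ₂)=+0.9194 → ΔM = -0.0926;  Δλ = +0.0976 rad
tan C = Δλ / ΔM = -1.0532 → C = 133.52°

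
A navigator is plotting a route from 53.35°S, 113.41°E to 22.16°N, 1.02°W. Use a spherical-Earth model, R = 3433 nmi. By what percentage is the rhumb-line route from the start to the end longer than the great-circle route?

2.9%

Great circle: σ = 2.1309 rad → d_gc = Rσ = 7315.3 nmi
Rhumb: Δφ = +1.3179, Δλ = -1.9972, Δψ = +1.5018, q = Δφ/Δψ = 0.8775 → d_rh = R√(Δφ²+q²Δλ²) = 7528.0 nmi
Excess = (7528.0 − 7315.3) / 7315.3 = 212.7 / 7315.3 = 2.91% ≈ 2.9%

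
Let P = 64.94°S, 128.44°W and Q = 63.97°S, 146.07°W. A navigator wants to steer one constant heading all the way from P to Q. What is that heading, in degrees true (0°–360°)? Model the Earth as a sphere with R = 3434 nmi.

277.3°

Meridional parts: M(φ₁)=-1.5040, M(φ₂)=-1.4647 → ΔM = +0.0393;  Δλ = -0.3077 rad
tan C = Δλ / ΔM = -7.8366 → C = 277.27°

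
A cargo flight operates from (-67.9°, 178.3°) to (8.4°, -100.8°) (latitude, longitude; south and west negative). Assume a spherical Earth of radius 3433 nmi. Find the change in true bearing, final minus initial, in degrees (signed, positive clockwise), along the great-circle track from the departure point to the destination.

-56.6°

Initial bearing θ₁ = atan2(sin Δλ cos φ₂, cos φ₁ sin φ₂ − sin φ₁ cos φ₂ cos Δλ) = 78.43°
Final bearing θ₂ = (initial bearing from the destination back to the start) + 180° = 21.87°
Δθ = θ₂ − θ₁ = -56.6°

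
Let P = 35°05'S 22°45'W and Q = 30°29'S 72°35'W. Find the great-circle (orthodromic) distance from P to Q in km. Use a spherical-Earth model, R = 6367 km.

cos σ = sin φ₁ sin φ₂ + cos φ₁ cos φ₂ cos Δλ
      = sin(-35.08°)sin(-30.48°) + cos(-35.08°)cos(-30.48°)cos(-49.83°) = 0.7464
σ = 41.717° → d = Rσ = 6367·0.72810 = 4636 km

4636 km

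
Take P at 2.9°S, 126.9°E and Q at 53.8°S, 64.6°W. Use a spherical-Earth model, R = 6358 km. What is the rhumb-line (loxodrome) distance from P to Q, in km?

Rhumb course C = atan2(Δλ, Δψ) with Δψ = ln[tan(π/4+φ₂/2)/tan(π/4+φ₁/2)] = -1.0676, Δλ = +2.9409 → C = 109.95°
d = R·|Δφ| / |cos C| = 6358·0.88837 / 0.34124 = 16552 km

16552 km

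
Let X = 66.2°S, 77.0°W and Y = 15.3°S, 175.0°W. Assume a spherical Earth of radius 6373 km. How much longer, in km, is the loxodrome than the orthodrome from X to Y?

607 km

Great circle: cos σ = sin φ₁ sin φ₂ + cos φ₁ cos φ₂ cos Δλ,  σ = 1.3824 rad → d_gc = 8810.2 km
Rhumb line: Δψ = +1.2869, q = Δφ/Δψ = 0.6903, d_rh = R√(Δφ²+q²Δλ²) = 9416.9 km
Excess = 9416.9 − 8810.2 = 606.7 ≈ 607 km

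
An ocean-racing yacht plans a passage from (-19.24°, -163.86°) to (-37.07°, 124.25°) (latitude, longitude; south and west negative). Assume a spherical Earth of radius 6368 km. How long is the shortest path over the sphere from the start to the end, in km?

Haversine: a = sin²(Δφ/2)+cos φ₁ cos φ₂ sin²(Δλ/2) = 0.28360;  σ = 2·atan2(√a,√(1−a))
σ = 64.354° → d = Rσ = 6368·1.12320 = 7153 km

7153 km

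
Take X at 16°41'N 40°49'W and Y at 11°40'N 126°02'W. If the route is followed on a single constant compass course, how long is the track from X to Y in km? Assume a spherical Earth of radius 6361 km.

Δψ = ln[tan(π/4+φ₂/2)/tan(π/4+φ₁/2)] = -0.0903;  Δφ = -0.0876 rad,  Δλ = -1.4873 rad
q = Δφ/Δψ = 0.9692
d = R·√(Δφ² + q²Δλ²) = 6361·1.44416 = 9186 km

9186 km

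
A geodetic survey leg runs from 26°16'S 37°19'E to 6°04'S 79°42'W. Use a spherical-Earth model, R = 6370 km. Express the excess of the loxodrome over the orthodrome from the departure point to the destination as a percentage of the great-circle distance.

2.3%

Great circle: σ = 1.9372 rad → d_gc = Rσ = 12340.2 km
Rhumb: Δφ = +0.3526, Δλ = -2.0423, Δψ = +0.3693, q = Δφ/Δψ = 0.9546 → d_rh = R√(Δφ²+q²Δλ²) = 12620.7 km
Excess = (12620.7 − 12340.2) / 12340.2 = 280.5 / 12340.2 = 2.27% ≈ 2.3%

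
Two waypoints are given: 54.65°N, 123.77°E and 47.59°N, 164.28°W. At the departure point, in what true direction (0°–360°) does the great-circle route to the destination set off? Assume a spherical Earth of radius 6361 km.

θ = atan2( sin Δλ·cos φ₂ ,  cos φ₁ sin φ₂ − sin φ₁ cos φ₂ cos Δλ )
  = atan2(+0.6412, +0.2567) = 68.18°

68.2°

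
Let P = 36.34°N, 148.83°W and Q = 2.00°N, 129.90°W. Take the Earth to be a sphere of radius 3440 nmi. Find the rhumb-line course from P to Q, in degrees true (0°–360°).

152.9°

Meridional parts: M(φ₁)=+0.6816, M(φ₂)=+0.0349 → ΔM = -0.6467;  Δλ = +0.3304 rad
tan C = Δλ / ΔM = -0.5109 → C = 152.94°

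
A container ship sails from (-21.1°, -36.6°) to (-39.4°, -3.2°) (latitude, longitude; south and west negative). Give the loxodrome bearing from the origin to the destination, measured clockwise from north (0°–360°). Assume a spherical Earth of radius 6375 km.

Δψ = ln[tan(π/4+φ₂/2)/tan(π/4+φ₁/2)] = -0.3724
Δλ = +0.5829 rad (taken the short way round)
course = atan2(Δλ, Δψ) = 122.57°

122.6°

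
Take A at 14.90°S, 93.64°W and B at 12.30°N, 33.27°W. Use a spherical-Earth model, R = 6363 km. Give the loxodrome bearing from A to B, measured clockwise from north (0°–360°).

Δψ = ln[tan(π/4+φ₂/2)/tan(π/4+φ₁/2)] = +0.4794
Δλ = +1.0537 rad (taken the short way round)
course = atan2(Δλ, Δψ) = 65.54°

65.5°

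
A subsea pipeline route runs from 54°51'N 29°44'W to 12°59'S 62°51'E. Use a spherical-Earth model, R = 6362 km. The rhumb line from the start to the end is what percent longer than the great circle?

2.4%

Great circle: σ = 1.7813 rad → d_gc = Rσ = 11332.8 km
Rhumb: Δφ = -1.1839, Δλ = +1.6159, Δψ = -1.3782, q = Δφ/Δψ = 0.8590 → d_rh = R√(Δφ²+q²Δλ²) = 11606.6 km
Excess = (11606.6 − 11332.8) / 11332.8 = 273.8 / 11332.8 = 2.42% ≈ 2.4%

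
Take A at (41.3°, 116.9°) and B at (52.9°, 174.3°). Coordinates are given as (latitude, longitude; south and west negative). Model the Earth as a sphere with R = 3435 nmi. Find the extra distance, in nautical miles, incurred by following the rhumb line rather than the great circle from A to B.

57 nmi

Great circle: cos σ = sin φ₁ sin φ₂ + cos φ₁ cos φ₂ cos Δλ,  σ = 0.6911 rad → d_gc = 2373.8 nmi
Rhumb line: Δψ = +0.2991, q = Δφ/Δψ = 0.6768, d_rh = R√(Δφ²+q²Δλ²) = 2430.8 nmi
Excess = 2430.8 − 2373.8 = 57.0 ≈ 57 nmi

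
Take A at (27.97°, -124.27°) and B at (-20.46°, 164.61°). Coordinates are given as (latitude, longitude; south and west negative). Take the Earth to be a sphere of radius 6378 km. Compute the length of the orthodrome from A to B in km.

Haversine: a = sin²(Δφ/2)+cos φ₁ cos φ₂ sin²(Δλ/2) = 0.44809;  σ = 2·atan2(√a,√(1−a))
σ = 84.041° → d = Rσ = 6378·1.46679 = 9355 km

9355 km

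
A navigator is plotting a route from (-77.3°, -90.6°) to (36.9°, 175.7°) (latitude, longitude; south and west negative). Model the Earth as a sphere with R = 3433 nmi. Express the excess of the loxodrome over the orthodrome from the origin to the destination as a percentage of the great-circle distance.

3.6%

Great circle: σ = 2.2106 rad → d_gc = Rσ = 7589.2 nmi
Rhumb: Δφ = +1.9932, Δλ = -1.6354, Δψ = +2.8895, q = Δφ/Δψ = 0.6898 → d_rh = R√(Δφ²+q²Δλ²) = 7862.5 nmi
Excess = (7862.5 − 7589.2) / 7589.2 = 273.3 / 7589.2 = 3.60% ≈ 3.6%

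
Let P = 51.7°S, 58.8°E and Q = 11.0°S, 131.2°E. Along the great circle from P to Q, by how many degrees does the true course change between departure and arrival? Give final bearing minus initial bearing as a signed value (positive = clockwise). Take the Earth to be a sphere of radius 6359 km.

At departure: θ₁ = atan2(sin Δλ cos φ₂, cos φ₁ sin φ₂ − sin φ₁ cos φ₂ cos Δλ) = 83.01°
At arrival: θ₂ = atan2(sin Δλ cos φ₁, −cos φ₂ sin φ₁ + sin φ₂ cos φ₁ cos Δλ) = 38.81°
Δθ = θ₂ − θ₁ = -44.2°

-44.2°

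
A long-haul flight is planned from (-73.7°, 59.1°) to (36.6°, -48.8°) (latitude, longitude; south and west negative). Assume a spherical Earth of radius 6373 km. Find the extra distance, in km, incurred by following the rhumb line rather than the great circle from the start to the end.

Great circle: cos σ = sin φ₁ sin φ₂ + cos φ₁ cos φ₂ cos Δλ,  σ = 2.2673 rad → d_gc = 14449.3 km
Rhumb line: Δψ = +2.6307, q = Δφ/Δψ = 0.7318, d_rh = R√(Δφ²+q²Δλ²) = 15088.2 km
Excess = 15088.2 − 14449.3 = 638.9 ≈ 639 km

639 km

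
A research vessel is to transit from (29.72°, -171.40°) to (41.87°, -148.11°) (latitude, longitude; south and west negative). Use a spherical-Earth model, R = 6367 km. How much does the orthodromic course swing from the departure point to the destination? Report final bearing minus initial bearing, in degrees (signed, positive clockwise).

+13.8°

At departure: θ₁ = atan2(sin Δλ cos φ₂, cos φ₁ sin φ₂ − sin φ₁ cos φ₂ cos Δλ) = 50.75°
At arrival: θ₂ = atan2(sin Δλ cos φ₁, −cos φ₂ sin φ₁ + sin φ₂ cos φ₁ cos Δλ) = 64.57°
Δθ = θ₂ − θ₁ = +13.8°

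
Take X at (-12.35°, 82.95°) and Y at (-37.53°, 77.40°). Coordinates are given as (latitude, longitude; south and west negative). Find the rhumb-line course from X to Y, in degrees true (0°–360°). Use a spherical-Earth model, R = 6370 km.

Meridional parts: M(φ₁)=-0.2172, M(φ₂)=-0.7076 → ΔM = -0.4904;  Δλ = -0.0969 rad
tan C = Δλ / ΔM = +0.1975 → C = 191.17°

191.2°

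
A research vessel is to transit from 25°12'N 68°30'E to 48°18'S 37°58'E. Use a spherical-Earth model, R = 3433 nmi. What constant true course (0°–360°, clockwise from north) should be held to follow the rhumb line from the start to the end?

Δψ = ln[tan(π/4+φ₂/2)/tan(π/4+φ₁/2)] = -1.4200
Δλ = -0.5329 rad (taken the short way round)
course = atan2(Δλ, Δψ) = 200.57°

200.6°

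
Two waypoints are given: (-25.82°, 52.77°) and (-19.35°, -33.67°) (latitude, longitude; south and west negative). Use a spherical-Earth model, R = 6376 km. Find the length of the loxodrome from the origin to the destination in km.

Δψ = ln[tan(π/4+φ₂/2)/tan(π/4+φ₁/2)] = +0.1224;  Δφ = +0.1129 rad,  Δλ = -1.5087 rad
q = Δφ/Δψ = 0.9227
d = R·√(Δφ² + q²Δλ²) = 6376·1.39654 = 8904 km

8904 km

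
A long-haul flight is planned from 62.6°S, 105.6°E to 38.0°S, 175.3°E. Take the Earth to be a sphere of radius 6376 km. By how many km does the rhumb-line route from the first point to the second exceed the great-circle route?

Great circle: cos σ = sin φ₁ sin φ₂ + cos φ₁ cos φ₂ cos Δλ,  σ = 0.8333 rad → d_gc = 5313.4 km
Rhumb line: Δψ = +0.6935, q = Δφ/Δψ = 0.6191, d_rh = R√(Δφ²+q²Δλ²) = 5527.4 km
Excess = 5527.4 − 5313.4 = 214.0 ≈ 214 km

214 km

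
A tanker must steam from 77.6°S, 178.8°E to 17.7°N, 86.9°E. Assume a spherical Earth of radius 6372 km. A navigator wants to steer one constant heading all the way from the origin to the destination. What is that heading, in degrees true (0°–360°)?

327.7°

Meridional parts: M(φ₁)=-2.2198, M(φ₂)=+0.3140 → ΔM = +2.5337;  Δλ = -1.6040 rad
tan C = Δλ / ΔM = -0.6330 → C = 327.66°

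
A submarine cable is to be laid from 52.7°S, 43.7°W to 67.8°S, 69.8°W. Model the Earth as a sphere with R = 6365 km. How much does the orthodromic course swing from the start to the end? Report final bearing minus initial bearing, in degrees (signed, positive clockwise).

+22.9°

Initial bearing θ₁ = atan2(sin Δλ cos φ₂, cos φ₁ sin φ₂ − sin φ₁ cos φ₂ cos Δλ) = 209.72°
Final bearing θ₂ = (initial bearing from the destination back to the start) + 180° = 232.67°
Δθ = θ₂ − θ₁ = +22.9°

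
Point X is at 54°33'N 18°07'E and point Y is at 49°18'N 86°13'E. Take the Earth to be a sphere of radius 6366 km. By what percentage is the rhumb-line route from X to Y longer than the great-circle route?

4.0%

Great circle: σ = 0.7095 rad → d_gc = Rσ = 4516.9 km
Rhumb: Δφ = -0.0916, Δλ = +1.1886, Δψ = -0.1488, q = Δφ/Δψ = 0.6158 → d_rh = R√(Δφ²+q²Δλ²) = 4695.6 km
Excess = (4695.6 − 4516.9) / 4516.9 = 178.7 / 4516.9 = 3.96% ≈ 4.0%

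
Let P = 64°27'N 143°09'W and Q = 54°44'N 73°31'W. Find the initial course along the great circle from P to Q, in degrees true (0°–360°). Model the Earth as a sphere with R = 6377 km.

72.5°

θ = atan2( sin Δλ·cos φ₂ ,  cos φ₁ sin φ₂ − sin φ₁ cos φ₂ cos Δλ )
  = atan2(+0.5413, +0.1708) = 72.48°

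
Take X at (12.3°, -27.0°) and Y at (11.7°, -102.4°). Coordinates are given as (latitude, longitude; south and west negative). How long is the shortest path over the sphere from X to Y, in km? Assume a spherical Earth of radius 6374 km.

8174 km

cos σ = sin φ₁ sin φ₂ + cos φ₁ cos φ₂ cos Δλ
      = sin(12.30°)sin(11.70°) + cos(12.30°)cos(11.70°)cos(-75.40°) = 0.2844
σ = 73.479° → d = Rσ = 6374·1.28245 = 8174 km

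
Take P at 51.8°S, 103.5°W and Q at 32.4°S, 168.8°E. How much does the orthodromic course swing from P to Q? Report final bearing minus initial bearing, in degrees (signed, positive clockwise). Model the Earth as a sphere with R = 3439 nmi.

+66.3°

At departure: θ₁ = atan2(sin Δλ cos φ₂, cos φ₁ sin φ₂ − sin φ₁ cos φ₂ cos Δλ) = 250.14°
At arrival: θ₂ = atan2(sin Δλ cos φ₁, −cos φ₂ sin φ₁ + sin φ₂ cos φ₁ cos Δλ) = 316.46°
Δθ = θ₂ − θ₁ = +66.3°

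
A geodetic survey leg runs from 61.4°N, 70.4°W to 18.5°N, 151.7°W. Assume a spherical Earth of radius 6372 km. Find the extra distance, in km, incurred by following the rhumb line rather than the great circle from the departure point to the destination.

330 km

Great circle: cos σ = sin φ₁ sin φ₂ + cos φ₁ cos φ₂ cos Δλ,  σ = 1.2162 rad → d_gc = 7749.3 km
Rhumb line: Δψ = -1.0382, q = Δφ/Δψ = 0.7212, d_rh = R√(Δφ²+q²Δλ²) = 8079.5 km
Excess = 8079.5 − 7749.3 = 330.2 ≈ 330 km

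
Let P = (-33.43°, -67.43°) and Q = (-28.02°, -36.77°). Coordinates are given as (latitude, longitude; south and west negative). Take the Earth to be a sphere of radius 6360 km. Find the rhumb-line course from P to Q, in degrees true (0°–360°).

Meridional parts: M(φ₁)=-0.6197, M(φ₂)=-0.5098 → ΔM = +0.1099;  Δλ = +0.5351 rad
tan C = Δλ / ΔM = +4.8687 → C = 78.39°

78.4°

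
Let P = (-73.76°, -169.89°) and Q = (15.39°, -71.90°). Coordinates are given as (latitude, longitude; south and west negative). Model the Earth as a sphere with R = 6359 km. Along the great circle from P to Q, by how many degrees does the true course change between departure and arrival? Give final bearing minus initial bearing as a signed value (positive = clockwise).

-76.4°

At departure: θ₁ = atan2(sin Δλ cos φ₂, cos φ₁ sin φ₂ − sin φ₁ cos φ₂ cos Δλ) = 93.26°
At arrival: θ₂ = atan2(sin Δλ cos φ₁, −cos φ₂ sin φ₁ + sin φ₂ cos φ₁ cos Δλ) = 16.83°
Δθ = θ₂ − θ₁ = -76.4°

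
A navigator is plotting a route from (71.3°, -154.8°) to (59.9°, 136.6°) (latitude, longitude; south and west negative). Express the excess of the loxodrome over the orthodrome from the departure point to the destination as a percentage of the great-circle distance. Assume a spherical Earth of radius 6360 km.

5.2%

Great circle: σ = 0.4988 rad → d_gc = Rσ = 3172.5 km
Rhumb: Δφ = -0.1990, Δλ = -1.1973, Δψ = -0.4904, q = Δφ/Δψ = 0.4057 → d_rh = R√(Δφ²+q²Δλ²) = 3338.4 km
Excess = (3338.4 − 3172.5) / 3172.5 = 165.9 / 3172.5 = 5.23% ≈ 5.2%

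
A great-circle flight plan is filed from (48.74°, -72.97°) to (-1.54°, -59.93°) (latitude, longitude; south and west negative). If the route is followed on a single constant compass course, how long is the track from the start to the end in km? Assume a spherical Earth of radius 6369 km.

Rhumb course C = atan2(Δλ, Δψ) with Δψ = ln[tan(π/4+φ₂/2)/tan(π/4+φ₁/2)] = -1.0038, Δλ = +0.2276 → C = 167.23°
d = R·|Δφ| / |cos C| = 6369·0.87755 / 0.97525 = 5731 km

5731 km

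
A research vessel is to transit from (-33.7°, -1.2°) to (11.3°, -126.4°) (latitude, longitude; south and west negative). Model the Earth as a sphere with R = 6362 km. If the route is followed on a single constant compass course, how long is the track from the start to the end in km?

14163 km

Δψ = ln[tan(π/4+φ₂/2)/tan(π/4+φ₁/2)] = +0.8239;  Δφ = +0.7854 rad,  Δλ = -2.1852 rad
q = Δφ/Δψ = 0.9533
d = R·√(Δφ² + q²Δλ²) = 6362·2.22626 = 14163 km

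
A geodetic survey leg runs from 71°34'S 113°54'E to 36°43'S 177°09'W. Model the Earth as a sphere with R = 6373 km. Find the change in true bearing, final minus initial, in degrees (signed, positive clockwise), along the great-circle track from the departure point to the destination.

At departure: θ₁ = atan2(sin Δλ cos φ₂, cos φ₁ sin φ₂ − sin φ₁ cos φ₂ cos Δλ) = 83.59°
At arrival: θ₂ = atan2(sin Δλ cos φ₁, −cos φ₂ sin φ₁ + sin φ₂ cos φ₁ cos Δλ) = 23.08°
Δθ = θ₂ − θ₁ = -60.5°

-60.5°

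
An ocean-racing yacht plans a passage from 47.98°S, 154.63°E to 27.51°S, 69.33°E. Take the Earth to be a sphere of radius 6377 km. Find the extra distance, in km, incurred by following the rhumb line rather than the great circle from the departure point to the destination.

Great circle: cos σ = sin φ₁ sin φ₂ + cos φ₁ cos φ₂ cos Δλ,  σ = 1.1682 rad → d_gc = 7449.7 km
Rhumb line: Δψ = +0.4572, q = Δφ/Δψ = 0.7814, d_rh = R√(Δφ²+q²Δλ²) = 7760.5 km
Excess = 7760.5 − 7449.7 = 310.8 ≈ 311 km

311 km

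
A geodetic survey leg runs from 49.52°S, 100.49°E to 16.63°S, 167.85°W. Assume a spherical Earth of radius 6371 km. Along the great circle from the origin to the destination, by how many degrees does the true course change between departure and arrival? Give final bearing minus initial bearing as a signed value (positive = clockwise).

-60.7°

Initial bearing θ₁ = atan2(sin Δλ cos φ₂, cos φ₁ sin φ₂ − sin φ₁ cos φ₂ cos Δλ) = 102.19°
Final bearing θ₂ = (initial bearing from the destination back to the start) + 180° = 41.47°
Δθ = θ₂ − θ₁ = -60.7°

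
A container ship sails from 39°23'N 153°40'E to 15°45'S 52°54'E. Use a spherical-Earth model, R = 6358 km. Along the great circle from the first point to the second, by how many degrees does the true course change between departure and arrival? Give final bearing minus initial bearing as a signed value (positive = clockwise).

-31.2°

Initial bearing θ₁ = atan2(sin Δλ cos φ₂, cos φ₁ sin φ₂ − sin φ₁ cos φ₂ cos Δλ) = 264.22°
Final bearing θ₂ = (initial bearing from the destination back to the start) + 180° = 233.03°
Δθ = θ₂ − θ₁ = -31.2°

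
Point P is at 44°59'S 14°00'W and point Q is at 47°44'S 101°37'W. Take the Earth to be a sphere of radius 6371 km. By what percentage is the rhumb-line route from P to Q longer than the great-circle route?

Great circle: σ = 0.9969 rad → d_gc = Rσ = 6351.3 km
Rhumb: Δφ = -0.0480, Δλ = -1.5292, Δψ = -0.0696, q = Δφ/Δψ = 0.6899 → d_rh = R√(Δφ²+q²Δλ²) = 6728.7 km
Excess = (6728.7 − 6351.3) / 6351.3 = 377.4 / 6351.3 = 5.94% ≈ 5.9%

5.9%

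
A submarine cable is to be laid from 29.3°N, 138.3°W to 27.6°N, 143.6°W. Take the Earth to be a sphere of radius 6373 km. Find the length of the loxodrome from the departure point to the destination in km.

Rhumb course C = atan2(Δλ, Δψ) with Δψ = ln[tan(π/4+φ₂/2)/tan(π/4+φ₁/2)] = -0.0337, Δλ = -0.0925 → C = 249.96°
d = R·|Δφ| / |cos C| = 6373·0.02967 / 0.34274 = 552 km

552 km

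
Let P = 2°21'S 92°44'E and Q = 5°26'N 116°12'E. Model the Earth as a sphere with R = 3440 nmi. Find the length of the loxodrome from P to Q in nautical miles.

Rhumb course C = atan2(Δλ, Δψ) with Δψ = ln[tan(π/4+φ₂/2)/tan(π/4+φ₁/2)] = +0.1360, Δλ = +0.4096 → C = 71.63°
d = R·|Δφ| / |cos C| = 3440·0.13584 / 0.31513 = 1483 nmi

1483 nmi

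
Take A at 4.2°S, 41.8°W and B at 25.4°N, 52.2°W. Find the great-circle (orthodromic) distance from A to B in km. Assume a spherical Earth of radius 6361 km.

cos σ = sin φ₁ sin φ₂ + cos φ₁ cos φ₂ cos Δλ
      = sin(-4.20°)sin(25.40°) + cos(-4.20°)cos(25.40°)cos(-10.40°) = 0.8547
σ = 31.274° → d = Rσ = 6361·0.54583 = 3472 km

3472 km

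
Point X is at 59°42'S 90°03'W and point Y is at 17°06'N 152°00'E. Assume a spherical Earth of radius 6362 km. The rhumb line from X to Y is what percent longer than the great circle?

Great circle: σ = 2.0713 rad → d_gc = Rσ = 13177.8 km
Rhumb: Δφ = +1.3404, Δλ = -2.0586, Δψ = +1.6095, q = Δφ/Δψ = 0.8328 → d_rh = R√(Δφ²+q²Δλ²) = 13845.2 km
Excess = (13845.2 − 13177.8) / 13177.8 = 667.4 / 13177.8 = 5.06% ≈ 5.1%

5.1%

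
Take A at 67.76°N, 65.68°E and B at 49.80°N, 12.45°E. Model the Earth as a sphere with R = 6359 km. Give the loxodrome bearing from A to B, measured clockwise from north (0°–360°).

Δψ = ln[tan(π/4+φ₂/2)/tan(π/4+φ₁/2)] = -0.6216
Δλ = -0.9290 rad (taken the short way round)
course = atan2(Δλ, Δψ) = 236.22°

236.2°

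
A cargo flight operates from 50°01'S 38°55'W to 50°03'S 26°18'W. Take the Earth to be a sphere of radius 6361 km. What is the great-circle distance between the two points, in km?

cos σ = sin φ₁ sin φ₂ + cos φ₁ cos φ₂ cos Δλ
      = sin(-50.02°)sin(-50.05°) + cos(-50.02°)cos(-50.05°)cos(12.62°) = 0.9900
σ = 8.095° → d = Rσ = 6361·0.14128 = 899 km

899 km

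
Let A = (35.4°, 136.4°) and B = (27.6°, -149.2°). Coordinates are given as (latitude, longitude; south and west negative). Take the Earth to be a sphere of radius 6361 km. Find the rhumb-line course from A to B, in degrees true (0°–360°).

97.0°

Δψ = ln[tan(π/4+φ₂/2)/tan(π/4+φ₁/2)] = -0.1599
Δλ = +1.2985 rad (taken the short way round)
course = atan2(Δλ, Δψ) = 97.02°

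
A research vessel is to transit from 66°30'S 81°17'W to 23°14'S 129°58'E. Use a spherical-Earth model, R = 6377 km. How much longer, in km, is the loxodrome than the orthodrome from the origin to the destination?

Great circle: cos σ = sin φ₁ sin φ₂ + cos φ₁ cos φ₂ cos Δλ,  σ = 1.5223 rad → d_gc = 9707.5 km
Rhumb line: Δψ = +1.1531, q = Δφ/Δψ = 0.6549, d_rh = R√(Δφ²+q²Δλ²) = 11863.2 km
Excess = 11863.2 − 9707.5 = 2155.7 ≈ 2156 km

2156 km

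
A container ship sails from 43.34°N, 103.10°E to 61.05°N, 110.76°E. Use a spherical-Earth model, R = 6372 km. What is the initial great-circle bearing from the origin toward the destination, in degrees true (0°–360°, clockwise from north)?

11.9°

N = sin Δλ·cos φ₂ = +0.0645;  D = cos φ₁ sin φ₂ − sin φ₁ cos φ₂ cos Δλ = +0.3072
initial course = atan2(N, D) = 11.86°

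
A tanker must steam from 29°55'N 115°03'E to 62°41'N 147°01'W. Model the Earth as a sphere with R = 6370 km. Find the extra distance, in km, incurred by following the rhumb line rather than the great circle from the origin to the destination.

586 km

Great circle: cos σ = sin φ₁ sin φ₂ + cos φ₁ cos φ₂ cos Δλ,  σ = 1.1721 rad → d_gc = 7466.2 km
Rhumb line: Δψ = +0.8671, q = Δφ/Δψ = 0.6596, d_rh = R√(Δφ²+q²Δλ²) = 8052.6 km
Excess = 8052.6 − 7466.2 = 586.4 ≈ 586 km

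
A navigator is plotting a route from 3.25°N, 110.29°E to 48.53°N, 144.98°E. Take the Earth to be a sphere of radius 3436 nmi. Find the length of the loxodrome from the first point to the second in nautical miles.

3256 nmi

Rhumb course C = atan2(Δλ, Δψ) with Δψ = ln[tan(π/4+φ₂/2)/tan(π/4+φ₁/2)] = +0.9146, Δλ = +0.6055 → C = 33.50°
d = R·|Δφ| / |cos C| = 3436·0.79029 / 0.83385 = 3256 nmi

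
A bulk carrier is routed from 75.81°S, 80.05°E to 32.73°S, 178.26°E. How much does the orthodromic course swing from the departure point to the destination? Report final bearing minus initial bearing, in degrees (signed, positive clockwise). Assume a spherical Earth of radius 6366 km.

-90.4°

Initial bearing θ₁ = atan2(sin Δλ cos φ₂, cos φ₁ sin φ₂ − sin φ₁ cos φ₂ cos Δλ) = 106.65°
Final bearing θ₂ = (initial bearing from the destination back to the start) + 180° = 16.21°
Δθ = θ₂ − θ₁ = -90.4°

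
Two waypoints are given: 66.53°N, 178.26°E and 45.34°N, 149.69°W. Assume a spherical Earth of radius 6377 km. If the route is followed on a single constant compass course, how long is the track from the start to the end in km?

Rhumb course C = atan2(Δλ, Δψ) with Δψ = ln[tan(π/4+φ₂/2)/tan(π/4+φ₁/2)] = -0.6817, Δλ = +0.5594 → C = 140.63°
d = R·|Δφ| / |cos C| = 6377·0.36984 / 0.77307 = 3051 km

3051 km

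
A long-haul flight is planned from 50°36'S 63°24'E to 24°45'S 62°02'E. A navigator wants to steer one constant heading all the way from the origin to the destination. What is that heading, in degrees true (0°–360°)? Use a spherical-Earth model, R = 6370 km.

Meridional parts: M(φ₁)=-1.0271, M(φ₂)=-0.4461 → ΔM = +0.5810;  Δλ = -0.0239 rad
tan C = Δλ / ΔM = -0.0411 → C = 357.65°

357.6°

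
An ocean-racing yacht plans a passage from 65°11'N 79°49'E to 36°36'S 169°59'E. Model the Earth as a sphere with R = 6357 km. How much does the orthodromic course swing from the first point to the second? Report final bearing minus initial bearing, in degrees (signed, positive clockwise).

+42.9°

At departure: θ₁ = atan2(sin Δλ cos φ₂, cos φ₁ sin φ₂ − sin φ₁ cos φ₂ cos Δλ) = 107.17°
At arrival: θ₂ = atan2(sin Δλ cos φ₁, −cos φ₂ sin φ₁ + sin φ₂ cos φ₁ cos Δλ) = 150.03°
Δθ = θ₂ − θ₁ = +42.9°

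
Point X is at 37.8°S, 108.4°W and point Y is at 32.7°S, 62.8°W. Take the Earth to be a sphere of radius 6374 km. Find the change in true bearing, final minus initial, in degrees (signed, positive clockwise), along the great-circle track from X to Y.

At departure: θ₁ = atan2(sin Δλ cos φ₂, cos φ₁ sin φ₂ − sin φ₁ cos φ₂ cos Δλ) = 96.27°
At arrival: θ₂ = atan2(sin Δλ cos φ₁, −cos φ₂ sin φ₁ + sin φ₂ cos φ₁ cos Δλ) = 68.97°
Δθ = θ₂ − θ₁ = -27.3°

-27.3°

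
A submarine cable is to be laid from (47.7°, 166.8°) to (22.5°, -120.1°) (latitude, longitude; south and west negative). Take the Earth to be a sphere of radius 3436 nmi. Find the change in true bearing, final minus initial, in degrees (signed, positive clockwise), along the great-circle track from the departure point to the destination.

+47.2°

At departure: θ₁ = atan2(sin Δλ cos φ₂, cos φ₁ sin φ₂ − sin φ₁ cos φ₂ cos Δλ) = 86.19°
At arrival: θ₂ = atan2(sin Δλ cos φ₁, −cos φ₂ sin φ₁ + sin φ₂ cos φ₁ cos Δλ) = 133.38°
Δθ = θ₂ − θ₁ = +47.2°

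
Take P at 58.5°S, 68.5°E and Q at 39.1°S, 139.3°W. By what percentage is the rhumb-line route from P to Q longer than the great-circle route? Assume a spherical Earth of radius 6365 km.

26.0%

Great circle: σ = 1.3908 rad → d_gc = Rσ = 8852.2 km
Rhumb: Δφ = +0.3386, Δλ = +2.6564, Δψ = +0.5232, q = Δφ/Δψ = 0.6472 → d_rh = R√(Δφ²+q²Δλ²) = 11152.2 km
Excess = (11152.2 − 8852.2) / 8852.2 = 2300.0 / 8852.2 = 25.98% ≈ 26.0%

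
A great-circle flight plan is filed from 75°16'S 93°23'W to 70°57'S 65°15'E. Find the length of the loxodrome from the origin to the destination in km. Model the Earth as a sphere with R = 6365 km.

5115 km

Rhumb course C = atan2(Δλ, Δψ) with Δψ = ln[tan(π/4+φ₂/2)/tan(π/4+φ₁/2)] = +0.2607, Δλ = +2.7687 → C = 84.62°
d = R·|Δφ| / |cos C| = 6365·0.07534 / 0.09374 = 5115 km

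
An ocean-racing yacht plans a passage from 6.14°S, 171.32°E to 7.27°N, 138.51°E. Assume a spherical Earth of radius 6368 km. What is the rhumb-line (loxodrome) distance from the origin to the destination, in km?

3932 km

Rhumb course C = atan2(Δλ, Δψ) with Δψ = ln[tan(π/4+φ₂/2)/tan(π/4+φ₁/2)] = +0.2346, Δλ = -0.5726 → C = 292.28°
d = R·|Δφ| / |cos C| = 6368·0.23405 / 0.37909 = 3932 km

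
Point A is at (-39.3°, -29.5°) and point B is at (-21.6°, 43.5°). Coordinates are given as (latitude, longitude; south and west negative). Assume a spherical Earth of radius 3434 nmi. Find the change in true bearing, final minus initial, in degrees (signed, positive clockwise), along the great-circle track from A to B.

At departure: θ₁ = atan2(sin Δλ cos φ₂, cos φ₁ sin φ₂ − sin φ₁ cos φ₂ cos Δλ) = 97.22°
At arrival: θ₂ = atan2(sin Δλ cos φ₁, −cos φ₂ sin φ₁ + sin φ₂ cos φ₁ cos Δλ) = 55.66°
Δθ = θ₂ − θ₁ = -41.6°

-41.6°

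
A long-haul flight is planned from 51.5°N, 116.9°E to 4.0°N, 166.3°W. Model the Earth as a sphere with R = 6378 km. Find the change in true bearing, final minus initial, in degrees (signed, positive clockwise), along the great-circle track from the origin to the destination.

+43.9°

At departure: θ₁ = atan2(sin Δλ cos φ₂, cos φ₁ sin φ₂ − sin φ₁ cos φ₂ cos Δλ) = 97.90°
At arrival: θ₂ = atan2(sin Δλ cos φ₁, −cos φ₂ sin φ₁ + sin φ₂ cos φ₁ cos Δλ) = 141.82°
Δθ = θ₂ − θ₁ = +43.9°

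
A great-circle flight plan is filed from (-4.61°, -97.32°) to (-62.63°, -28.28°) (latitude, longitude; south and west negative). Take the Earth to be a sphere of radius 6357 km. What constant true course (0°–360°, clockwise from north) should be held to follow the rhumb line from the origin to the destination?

137.9°

Δψ = ln[tan(π/4+φ₂/2)/tan(π/4+φ₁/2)] = -1.3321
Δλ = +1.2050 rad (taken the short way round)
course = atan2(Δλ, Δψ) = 137.87°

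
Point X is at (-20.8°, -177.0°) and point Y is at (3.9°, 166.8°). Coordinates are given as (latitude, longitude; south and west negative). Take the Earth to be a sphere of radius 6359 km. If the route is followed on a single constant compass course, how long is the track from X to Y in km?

Δψ = ln[tan(π/4+φ₂/2)/tan(π/4+φ₁/2)] = +0.4394;  Δφ = +0.4311 rad,  Δλ = -0.2827 rad
q = Δφ/Δψ = 0.9811
d = R·√(Δφ² + q²Δλ²) = 6359·0.51264 = 3260 km

3260 km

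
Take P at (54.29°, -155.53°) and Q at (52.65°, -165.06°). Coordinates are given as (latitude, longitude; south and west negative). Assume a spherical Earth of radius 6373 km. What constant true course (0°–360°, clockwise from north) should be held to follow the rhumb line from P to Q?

Meridional parts: M(φ₁)=+1.1328, M(φ₂)=+1.0847 → ΔM = -0.0481;  Δλ = -0.1663 rad
tan C = Δλ / ΔM = +3.4584 → C = 253.87°

253.9°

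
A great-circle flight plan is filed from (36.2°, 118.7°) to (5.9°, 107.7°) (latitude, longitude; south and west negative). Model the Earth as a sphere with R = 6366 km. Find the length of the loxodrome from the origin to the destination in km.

Δψ = ln[tan(π/4+φ₂/2)/tan(π/4+φ₁/2)] = -0.5754;  Δφ = -0.5288 rad,  Δλ = -0.1920 rad
q = Δφ/Δψ = 0.9190
d = R·√(Δφ² + q²Δλ²) = 6366·0.55749 = 3549 km

3549 km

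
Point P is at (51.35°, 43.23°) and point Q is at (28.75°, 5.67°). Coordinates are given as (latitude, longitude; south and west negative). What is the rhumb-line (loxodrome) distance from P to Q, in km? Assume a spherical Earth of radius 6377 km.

Rhumb course C = atan2(Δλ, Δψ) with Δψ = ln[tan(π/4+φ₂/2)/tan(π/4+φ₁/2)] = -0.5236, Δλ = -0.6555 → C = 231.38°
d = R·|Δφ| / |cos C| = 6377·0.39444 / 0.62408 = 4030 km

4030 km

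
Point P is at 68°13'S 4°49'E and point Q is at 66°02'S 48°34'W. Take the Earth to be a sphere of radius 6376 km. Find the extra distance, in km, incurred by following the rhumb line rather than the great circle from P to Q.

71 km

Great circle: cos σ = sin φ₁ sin φ₂ + cos φ₁ cos φ₂ cos Δλ,  σ = 0.3527 rad → d_gc = 2248.82 km
Rhumb line: Δψ = +0.0981, q = Δφ/Δψ = 0.3884, d_rh = R√(Δφ²+q²Δλ²) = 2320.29 km
Excess = 2320.29 − 2248.82 = 71.47 ≈ 71 km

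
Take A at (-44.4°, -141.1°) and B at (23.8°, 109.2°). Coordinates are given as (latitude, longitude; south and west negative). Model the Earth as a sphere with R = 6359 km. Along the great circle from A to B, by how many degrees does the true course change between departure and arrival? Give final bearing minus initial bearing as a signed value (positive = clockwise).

At departure: θ₁ = atan2(sin Δλ cos φ₂, cos φ₁ sin φ₂ − sin φ₁ cos φ₂ cos Δλ) = 274.81°
At arrival: θ₂ = atan2(sin Δλ cos φ₁, −cos φ₂ sin φ₁ + sin φ₂ cos φ₁ cos Δλ) = 308.91°
Δθ = θ₂ − θ₁ = +34.1°

+34.1°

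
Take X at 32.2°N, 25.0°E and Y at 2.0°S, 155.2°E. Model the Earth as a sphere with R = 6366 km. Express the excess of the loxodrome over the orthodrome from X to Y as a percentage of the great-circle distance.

Great circle: σ = 2.1706 rad → d_gc = Rσ = 13817.8 km
Rhumb: Δφ = -0.5969, Δλ = +2.2724, Δψ = -0.6291, q = Δφ/Δψ = 0.9489 → d_rh = R√(Δφ²+q²Δλ²) = 14242.8 km
Excess = (14242.8 − 13817.8) / 13817.8 = 425.0 / 13817.8 = 3.08% ≈ 3.1%

3.1%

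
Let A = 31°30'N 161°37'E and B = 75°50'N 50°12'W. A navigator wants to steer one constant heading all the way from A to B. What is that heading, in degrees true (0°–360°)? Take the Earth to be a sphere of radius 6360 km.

59.8°

Meridional parts: M(φ₁)=+0.5798, M(φ₂)=+2.0854 → ΔM = +1.5056;  Δλ = +2.5863 rad
tan C = Δλ / ΔM = +1.7178 → C = 59.79°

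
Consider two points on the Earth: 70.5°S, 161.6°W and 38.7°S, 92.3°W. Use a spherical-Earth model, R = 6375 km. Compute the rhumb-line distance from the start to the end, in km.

5464 km

Δψ = ln[tan(π/4+φ₂/2)/tan(π/4+φ₁/2)] = +1.0277;  Δφ = +0.5550 rad,  Δλ = +1.2095 rad
q = Δφ/Δψ = 0.5401
d = R·√(Δφ² + q²Δλ²) = 6375·0.85717 = 5464 km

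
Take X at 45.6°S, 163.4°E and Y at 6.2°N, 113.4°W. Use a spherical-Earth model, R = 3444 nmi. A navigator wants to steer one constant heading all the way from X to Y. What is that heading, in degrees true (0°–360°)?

Δψ = ln[tan(π/4+φ₂/2)/tan(π/4+φ₁/2)] = +1.0047
Δλ = +1.4521 rad (taken the short way round)
course = atan2(Δλ, Δψ) = 55.32°

55.3°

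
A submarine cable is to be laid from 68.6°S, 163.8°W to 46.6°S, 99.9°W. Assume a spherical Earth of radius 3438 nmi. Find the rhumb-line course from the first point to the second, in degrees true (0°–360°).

Δψ = ln[tan(π/4+φ₂/2)/tan(π/4+φ₁/2)] = +0.7448
Δλ = +1.1153 rad (taken the short way round)
course = atan2(Δλ, Δψ) = 56.26°

56.3°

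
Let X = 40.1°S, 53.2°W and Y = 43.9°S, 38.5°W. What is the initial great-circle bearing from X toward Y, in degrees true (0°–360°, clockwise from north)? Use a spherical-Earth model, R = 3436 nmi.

114.0°

θ = atan2( sin Δλ·cos φ₂ ,  cos φ₁ sin φ₂ − sin φ₁ cos φ₂ cos Δλ )
  = atan2(+0.1828, -0.0815) = 114.02°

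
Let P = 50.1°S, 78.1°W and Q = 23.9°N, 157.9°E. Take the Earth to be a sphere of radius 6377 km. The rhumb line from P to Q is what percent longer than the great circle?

2.8%

Great circle: σ = 2.2637 rad → d_gc = Rσ = 14435.4 km
Rhumb: Δφ = +1.2915, Δλ = -2.1642, Δψ = +1.4432, q = Δφ/Δψ = 0.8949 → d_rh = R√(Δφ²+q²Δλ²) = 14845.3 km
Excess = (14845.3 − 14435.4) / 14435.4 = 409.9 / 14435.4 = 2.84% ≈ 2.8%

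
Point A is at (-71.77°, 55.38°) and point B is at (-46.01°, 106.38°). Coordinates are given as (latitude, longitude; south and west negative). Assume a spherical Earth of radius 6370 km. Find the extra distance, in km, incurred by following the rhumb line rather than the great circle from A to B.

97 km

Great circle: cos σ = sin φ₁ sin φ₂ + cos φ₁ cos φ₂ cos Δλ,  σ = 0.6092 rad → d_gc = 3880.8 km
Rhumb line: Δψ = +0.9233, q = Δφ/Δψ = 0.4869, d_rh = R√(Δφ²+q²Δλ²) = 3978.1 km
Excess = 3978.1 − 3880.8 = 97.3 ≈ 97 km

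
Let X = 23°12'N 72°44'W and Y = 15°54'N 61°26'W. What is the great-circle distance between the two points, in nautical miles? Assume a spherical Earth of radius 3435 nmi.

773 nmi

cos σ = sin φ₁ sin φ₂ + cos φ₁ cos φ₂ cos Δλ
      = sin(23.20°)sin(15.90°) + cos(23.20°)cos(15.90°)cos(11.30°) = 0.9748
σ = 12.901° → d = Rσ = 3435·0.22516 = 773 nmi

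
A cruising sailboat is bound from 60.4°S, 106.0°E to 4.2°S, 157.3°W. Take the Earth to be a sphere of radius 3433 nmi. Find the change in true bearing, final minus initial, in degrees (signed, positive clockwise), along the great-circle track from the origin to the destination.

At departure: θ₁ = atan2(sin Δλ cos φ₂, cos φ₁ sin φ₂ − sin φ₁ cos φ₂ cos Δλ) = 97.89°
At arrival: θ₂ = atan2(sin Δλ cos φ₁, −cos φ₂ sin φ₁ + sin φ₂ cos φ₁ cos Δλ) = 29.38°
Δθ = θ₂ − θ₁ = -68.5°

-68.5°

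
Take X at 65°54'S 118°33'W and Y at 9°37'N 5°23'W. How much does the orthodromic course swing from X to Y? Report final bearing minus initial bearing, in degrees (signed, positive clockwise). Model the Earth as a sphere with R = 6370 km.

Initial bearing θ₁ = atan2(sin Δλ cos φ₂, cos φ₁ sin φ₂ − sin φ₁ cos φ₂ cos Δλ) = 107.50°
Final bearing θ₂ = (initial bearing from the destination back to the start) + 180° = 23.26°
Δθ = θ₂ − θ₁ = -84.2°

-84.2°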